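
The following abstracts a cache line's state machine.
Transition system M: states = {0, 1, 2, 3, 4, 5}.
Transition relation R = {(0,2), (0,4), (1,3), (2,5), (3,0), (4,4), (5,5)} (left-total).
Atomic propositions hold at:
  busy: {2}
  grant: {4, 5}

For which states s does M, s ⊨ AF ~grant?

Sat(~grant) = {0, 1, 2, 3}
AF ~grant: least fixpoint, start Z0 = {0, 1, 2, 3}, add states with every successor in Z. Already a fixed point.
Sat(AF ~grant) = {0, 1, 2, 3}

{0, 1, 2, 3}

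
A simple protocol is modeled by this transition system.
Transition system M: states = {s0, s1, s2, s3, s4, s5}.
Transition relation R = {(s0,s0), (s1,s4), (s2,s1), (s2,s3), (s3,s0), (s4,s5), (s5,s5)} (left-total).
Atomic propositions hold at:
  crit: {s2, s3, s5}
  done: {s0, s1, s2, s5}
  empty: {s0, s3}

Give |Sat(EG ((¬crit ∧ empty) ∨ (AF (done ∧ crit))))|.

5

Sat(¬crit) = {s0, s1, s4}
Sat(¬crit ∧ empty) = {s0}
Sat(done ∧ crit) = {s2, s5}
AF (done ∧ crit): least fixpoint, start Z0 = {s2, s5}, add states with every successor in Z. Z1 = {s2, s4, s5}; Z2 = {s1, s2, s4, s5}; fixed.
Sat(AF (done ∧ crit)) = {s1, s2, s4, s5}
Sat((¬crit ∧ empty) ∨ (AF (done ∧ crit))) = {s0, s1, s2, s4, s5}
EG ((¬crit ∧ empty) ∨ (AF (done ∧ crit))): greatest fixpoint, start Z0 = {s0, s1, s2, s4, s5}, keep only states in Sat with some successor in Z. Already a fixed point.
Sat(EG ((¬crit ∧ empty) ∨ (AF (done ∧ crit)))) = {s0, s1, s2, s4, s5}
|Sat(EG ((¬crit ∧ empty) ∨ (AF (done ∧ crit))))| = |{s0, s1, s2, s4, s5}| = 5.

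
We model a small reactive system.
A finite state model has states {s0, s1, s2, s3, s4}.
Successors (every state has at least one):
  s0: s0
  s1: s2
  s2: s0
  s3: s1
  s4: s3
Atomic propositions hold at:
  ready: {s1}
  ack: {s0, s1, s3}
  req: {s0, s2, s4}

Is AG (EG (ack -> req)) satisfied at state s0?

Sat(ack -> req) = {s0, s2, s4}
EG (ack -> req): greatest fixpoint, start Z0 = {s0, s2, s4}, keep only states in Sat with some successor in Z. Z1 = {s0, s2}; fixed.
Sat(EG (ack -> req)) = {s0, s2}
AG (EG (ack -> req)): greatest fixpoint, start Z0 = {s0, s2}, keep only states in Sat with every successor in Z. Already a fixed point.
Sat(AG (EG (ack -> req))) = {s0, s2}
s0 ∈ Sat(AG (EG (ack -> req))) = {s0, s2}, so the formula holds at s0.

Yes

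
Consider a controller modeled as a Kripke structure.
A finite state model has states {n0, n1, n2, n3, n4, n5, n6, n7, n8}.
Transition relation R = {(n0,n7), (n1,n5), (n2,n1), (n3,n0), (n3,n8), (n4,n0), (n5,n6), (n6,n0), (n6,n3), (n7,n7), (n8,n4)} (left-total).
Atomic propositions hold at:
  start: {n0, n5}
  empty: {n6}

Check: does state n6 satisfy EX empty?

No

Sat(EX empty) = {s : some successor in {n6}} = {n5}
n6 ∉ Sat(EX empty) = {n5}, so the formula does not hold at n6.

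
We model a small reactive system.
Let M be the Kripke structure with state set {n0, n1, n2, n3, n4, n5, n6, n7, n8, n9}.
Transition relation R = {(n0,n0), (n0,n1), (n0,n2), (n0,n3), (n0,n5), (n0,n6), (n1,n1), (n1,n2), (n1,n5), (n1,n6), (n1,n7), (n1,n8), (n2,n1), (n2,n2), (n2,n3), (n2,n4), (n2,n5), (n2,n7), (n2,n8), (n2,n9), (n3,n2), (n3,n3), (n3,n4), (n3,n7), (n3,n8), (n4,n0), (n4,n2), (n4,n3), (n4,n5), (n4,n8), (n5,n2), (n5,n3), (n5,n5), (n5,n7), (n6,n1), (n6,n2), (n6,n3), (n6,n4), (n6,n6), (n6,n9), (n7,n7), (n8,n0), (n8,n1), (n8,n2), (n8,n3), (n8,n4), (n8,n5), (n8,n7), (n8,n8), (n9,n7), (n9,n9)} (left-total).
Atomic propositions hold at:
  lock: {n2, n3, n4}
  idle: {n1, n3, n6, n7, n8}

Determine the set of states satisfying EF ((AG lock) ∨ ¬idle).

{n0, n1, n2, n3, n4, n5, n6, n8, n9}

AG lock: greatest fixpoint, start Z0 = {n2, n3, n4}, keep only states in Sat with every successor in Z. Z1 = ∅; fixed.
Sat(AG lock) = ∅
Sat(¬idle) = {n0, n2, n4, n5, n9}
Sat((AG lock) ∨ ¬idle) = {n0, n2, n4, n5, n9}
EF ((AG lock) ∨ ¬idle): least fixpoint, start Z0 = {n0, n2, n4, n5, n9}, add states with some successor in Z. Z1 = {n0, n1, n2, n3, n4, n5, n6, n8, n9}; fixed.
Sat(EF ((AG lock) ∨ ¬idle)) = {n0, n1, n2, n3, n4, n5, n6, n8, n9}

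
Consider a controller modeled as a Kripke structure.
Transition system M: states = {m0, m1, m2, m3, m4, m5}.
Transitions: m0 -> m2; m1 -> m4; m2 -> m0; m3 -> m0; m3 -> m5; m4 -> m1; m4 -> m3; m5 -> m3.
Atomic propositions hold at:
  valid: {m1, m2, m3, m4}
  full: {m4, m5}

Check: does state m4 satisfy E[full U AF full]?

Yes

AF full: least fixpoint, start Z0 = {m4, m5}, add states with every successor in Z. Z1 = {m1, m4, m5}; fixed.
Sat(AF full) = {m1, m4, m5}
E[full U AF full]: least fixpoint, start Z0 = Sat(AF full) = {m1, m4, m5}, add states in Sat(full) with some successor in Z. Already a fixed point.
Sat(E[full U AF full]) = {m1, m4, m5}
m4 ∈ Sat(E[full U AF full]) = {m1, m4, m5}, so the formula holds at m4.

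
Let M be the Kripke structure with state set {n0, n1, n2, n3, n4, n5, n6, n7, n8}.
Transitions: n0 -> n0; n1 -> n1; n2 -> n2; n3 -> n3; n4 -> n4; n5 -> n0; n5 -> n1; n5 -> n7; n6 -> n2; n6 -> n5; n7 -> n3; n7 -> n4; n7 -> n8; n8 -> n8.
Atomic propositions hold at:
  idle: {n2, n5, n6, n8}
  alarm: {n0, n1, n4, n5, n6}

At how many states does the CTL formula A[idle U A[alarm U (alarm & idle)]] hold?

Sat(alarm & idle) = {n5, n6}
A[alarm U (alarm & idle)]: least fixpoint, start Z0 = Sat((alarm & idle)) = {n5, n6}, add states in Sat(alarm) with every successor in Z. Already a fixed point.
Sat(A[alarm U (alarm & idle)]) = {n5, n6}
A[idle U A[alarm U (alarm & idle)]]: least fixpoint, start Z0 = Sat(A[alarm U (alarm & idle)]) = {n5, n6}, add states in Sat(idle) with every successor in Z. Already a fixed point.
Sat(A[idle U A[alarm U (alarm & idle)]]) = {n5, n6}
|Sat(A[idle U A[alarm U (alarm & idle)]])| = |{n5, n6}| = 2.

2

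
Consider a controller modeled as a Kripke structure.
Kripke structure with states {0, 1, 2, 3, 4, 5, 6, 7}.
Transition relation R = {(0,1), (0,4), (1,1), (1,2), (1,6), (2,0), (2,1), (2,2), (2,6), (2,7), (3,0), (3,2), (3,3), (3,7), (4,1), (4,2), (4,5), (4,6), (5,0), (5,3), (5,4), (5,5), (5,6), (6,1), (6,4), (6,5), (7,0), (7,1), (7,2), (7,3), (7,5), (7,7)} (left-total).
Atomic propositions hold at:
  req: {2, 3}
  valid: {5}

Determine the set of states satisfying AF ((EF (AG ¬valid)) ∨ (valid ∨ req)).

{2, 3, 5}

Sat(¬valid) = {0, 1, 2, 3, 4, 6, 7}
AG ¬valid: greatest fixpoint, start Z0 = {0, 1, 2, 3, 4, 6, 7}, keep only states in Sat with every successor in Z. Z1 = {0, 1, 2, 3}; Z2 = ∅; fixed.
Sat(AG ¬valid) = ∅
EF (AG ¬valid): least fixpoint, start Z0 = ∅, add states with some successor in Z. Already a fixed point.
Sat(EF (AG ¬valid)) = ∅
Sat(valid ∨ req) = {2, 3, 5}
Sat((EF (AG ¬valid)) ∨ (valid ∨ req)) = {2, 3, 5}
AF ((EF (AG ¬valid)) ∨ (valid ∨ req)): least fixpoint, start Z0 = {2, 3, 5}, add states with every successor in Z. Already a fixed point.
Sat(AF ((EF (AG ¬valid)) ∨ (valid ∨ req))) = {2, 3, 5}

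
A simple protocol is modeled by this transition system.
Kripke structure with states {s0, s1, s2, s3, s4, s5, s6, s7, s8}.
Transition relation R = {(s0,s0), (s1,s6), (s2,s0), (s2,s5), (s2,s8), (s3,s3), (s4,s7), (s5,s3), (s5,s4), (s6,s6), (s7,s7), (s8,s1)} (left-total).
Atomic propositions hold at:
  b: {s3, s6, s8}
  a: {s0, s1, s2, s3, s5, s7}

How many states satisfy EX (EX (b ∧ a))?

3

Sat(b ∧ a) = {s3}
Sat(EX (b ∧ a)) = {s : some successor in {s3}} = {s3, s5}
Sat(EX (EX (b ∧ a))) = {s : some successor in {s3, s5}} = {s2, s3, s5}
|Sat(EX (EX (b ∧ a)))| = |{s2, s3, s5}| = 3.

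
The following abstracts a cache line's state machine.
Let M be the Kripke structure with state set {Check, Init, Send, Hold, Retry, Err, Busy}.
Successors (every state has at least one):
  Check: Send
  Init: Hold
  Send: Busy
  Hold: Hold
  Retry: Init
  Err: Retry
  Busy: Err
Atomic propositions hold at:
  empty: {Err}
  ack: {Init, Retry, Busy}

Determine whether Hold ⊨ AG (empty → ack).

Yes

Sat(empty → ack) = {Check, Init, Send, Hold, Retry, Busy}
AG (empty → ack): greatest fixpoint, start Z0 = {Check, Init, Send, Hold, Retry, Busy}, keep only states in Sat with every successor in Z. Z1 = {Check, Init, Send, Hold, Retry}; Z2 = {Check, Init, Hold, Retry}; Z3 = {Init, Hold, Retry}; fixed.
Sat(AG (empty → ack)) = {Init, Hold, Retry}
Hold ∈ Sat(AG (empty → ack)) = {Init, Hold, Retry}, so the formula holds at Hold.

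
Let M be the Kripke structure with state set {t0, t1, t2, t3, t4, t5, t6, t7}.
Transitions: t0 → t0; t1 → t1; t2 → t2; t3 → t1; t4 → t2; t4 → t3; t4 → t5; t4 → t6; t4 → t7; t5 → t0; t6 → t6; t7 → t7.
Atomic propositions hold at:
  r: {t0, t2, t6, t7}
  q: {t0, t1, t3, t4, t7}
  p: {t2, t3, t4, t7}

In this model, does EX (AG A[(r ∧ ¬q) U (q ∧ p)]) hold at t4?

Yes

Sat(¬q) = {t2, t5, t6}
Sat(r ∧ ¬q) = {t2, t6}
Sat(q ∧ p) = {t3, t4, t7}
A[(r ∧ ¬q) U (q ∧ p)]: least fixpoint, start Z0 = Sat((q ∧ p)) = {t3, t4, t7}, add states in Sat(r ∧ ¬q) with every successor in Z. Already a fixed point.
Sat(A[(r ∧ ¬q) U (q ∧ p)]) = {t3, t4, t7}
AG A[(r ∧ ¬q) U (q ∧ p)]: greatest fixpoint, start Z0 = {t3, t4, t7}, keep only states in Sat with every successor in Z. Z1 = {t7}; fixed.
Sat(AG A[(r ∧ ¬q) U (q ∧ p)]) = {t7}
Sat(EX (AG A[(r ∧ ¬q) U (q ∧ p)])) = {s : some successor in {t7}} = {t4, t7}
t4 ∈ Sat(EX (AG A[(r ∧ ¬q) U (q ∧ p)])) = {t4, t7}, so the formula holds at t4.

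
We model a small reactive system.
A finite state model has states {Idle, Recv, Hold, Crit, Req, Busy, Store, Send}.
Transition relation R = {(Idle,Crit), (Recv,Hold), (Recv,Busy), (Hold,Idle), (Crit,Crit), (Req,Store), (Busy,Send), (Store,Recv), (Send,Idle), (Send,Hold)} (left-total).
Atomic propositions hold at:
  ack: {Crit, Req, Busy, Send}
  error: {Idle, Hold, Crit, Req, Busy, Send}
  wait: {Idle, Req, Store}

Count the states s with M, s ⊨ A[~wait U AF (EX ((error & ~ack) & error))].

Sat(~wait) = {Recv, Hold, Crit, Busy, Send}
Sat(~ack) = {Idle, Recv, Hold, Store}
Sat(error & ~ack) = {Idle, Hold}
Sat((error & ~ack) & error) = {Idle, Hold}
Sat(EX ((error & ~ack) & error)) = {s : some successor in {Idle, Hold}} = {Recv, Hold, Send}
AF (EX ((error & ~ack) & error)): least fixpoint, start Z0 = {Recv, Hold, Send}, add states with every successor in Z. Z1 = {Recv, Hold, Busy, Store, Send}; Z2 = {Recv, Hold, Req, Busy, Store, Send}; fixed.
Sat(AF (EX ((error & ~ack) & error))) = {Recv, Hold, Req, Busy, Store, Send}
A[~wait U AF (EX ((error & ~ack) & error))]: least fixpoint, start Z0 = Sat(AF (EX ((error & ~ack) & error))) = {Recv, Hold, Req, Busy, Store, Send}, add states in Sat(~wait) with every successor in Z. Already a fixed point.
Sat(A[~wait U AF (EX ((error & ~ack) & error))]) = {Recv, Hold, Req, Busy, Store, Send}
|Sat(A[~wait U AF (EX ((error & ~ack) & error))])| = |{Recv, Hold, Req, Busy, Store, Send}| = 6.

6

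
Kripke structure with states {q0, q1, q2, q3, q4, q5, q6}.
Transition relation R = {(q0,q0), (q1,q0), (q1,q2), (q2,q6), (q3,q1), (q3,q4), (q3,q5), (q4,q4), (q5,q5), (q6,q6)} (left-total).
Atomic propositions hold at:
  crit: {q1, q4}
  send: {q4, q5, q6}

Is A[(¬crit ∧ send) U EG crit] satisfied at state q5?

Sat(¬crit) = {q0, q2, q3, q5, q6}
Sat(¬crit ∧ send) = {q5, q6}
EG crit: greatest fixpoint, start Z0 = {q1, q4}, keep only states in Sat with some successor in Z. Z1 = {q4}; fixed.
Sat(EG crit) = {q4}
A[(¬crit ∧ send) U EG crit]: least fixpoint, start Z0 = Sat(EG crit) = {q4}, add states in Sat(¬crit ∧ send) with every successor in Z. Already a fixed point.
Sat(A[(¬crit ∧ send) U EG crit]) = {q4}
q5 ∉ Sat(A[(¬crit ∧ send) U EG crit]) = {q4}, so the formula does not hold at q5.

No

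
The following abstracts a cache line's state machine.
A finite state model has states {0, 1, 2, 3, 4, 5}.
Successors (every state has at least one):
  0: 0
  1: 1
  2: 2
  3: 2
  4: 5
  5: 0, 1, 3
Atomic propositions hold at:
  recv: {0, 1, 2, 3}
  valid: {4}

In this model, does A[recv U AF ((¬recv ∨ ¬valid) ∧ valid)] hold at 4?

Sat(¬recv) = {4, 5}
Sat(¬valid) = {0, 1, 2, 3, 5}
Sat(¬recv ∨ ¬valid) = {0, 1, 2, 3, 4, 5}
Sat((¬recv ∨ ¬valid) ∧ valid) = {4}
AF ((¬recv ∨ ¬valid) ∧ valid): least fixpoint, start Z0 = {4}, add states with every successor in Z. Already a fixed point.
Sat(AF ((¬recv ∨ ¬valid) ∧ valid)) = {4}
A[recv U AF ((¬recv ∨ ¬valid) ∧ valid)]: least fixpoint, start Z0 = Sat(AF ((¬recv ∨ ¬valid) ∧ valid)) = {4}, add states in Sat(recv) with every successor in Z. Already a fixed point.
Sat(A[recv U AF ((¬recv ∨ ¬valid) ∧ valid)]) = {4}
4 ∈ Sat(A[recv U AF ((¬recv ∨ ¬valid) ∧ valid)]) = {4}, so the formula holds at 4.

Yes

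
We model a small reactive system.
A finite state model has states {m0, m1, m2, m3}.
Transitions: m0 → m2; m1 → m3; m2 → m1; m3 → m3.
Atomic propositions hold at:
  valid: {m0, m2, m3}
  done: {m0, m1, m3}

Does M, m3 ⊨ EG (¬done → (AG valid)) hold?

Yes

Sat(¬done) = {m2}
AG valid: greatest fixpoint, start Z0 = {m0, m2, m3}, keep only states in Sat with every successor in Z. Z1 = {m0, m3}; Z2 = {m3}; fixed.
Sat(AG valid) = {m3}
Sat(¬done → (AG valid)) = {m0, m1, m3}
EG (¬done → (AG valid)): greatest fixpoint, start Z0 = {m0, m1, m3}, keep only states in Sat with some successor in Z. Z1 = {m1, m3}; fixed.
Sat(EG (¬done → (AG valid))) = {m1, m3}
m3 ∈ Sat(EG (¬done → (AG valid))) = {m1, m3}, so the formula holds at m3.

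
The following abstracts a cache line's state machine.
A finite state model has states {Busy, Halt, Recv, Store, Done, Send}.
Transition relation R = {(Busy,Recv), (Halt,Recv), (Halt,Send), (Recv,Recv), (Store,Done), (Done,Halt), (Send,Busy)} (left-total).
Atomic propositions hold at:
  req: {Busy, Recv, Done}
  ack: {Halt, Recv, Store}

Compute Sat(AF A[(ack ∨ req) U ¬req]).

{Halt, Store, Done, Send}

Sat(ack ∨ req) = {Busy, Halt, Recv, Store, Done}
Sat(¬req) = {Halt, Store, Send}
A[(ack ∨ req) U ¬req]: least fixpoint, start Z0 = Sat(¬req) = {Halt, Store, Send}, add states in Sat(ack ∨ req) with every successor in Z. Z1 = {Halt, Store, Done, Send}; fixed.
Sat(A[(ack ∨ req) U ¬req]) = {Halt, Store, Done, Send}
AF A[(ack ∨ req) U ¬req]: least fixpoint, start Z0 = {Halt, Store, Done, Send}, add states with every successor in Z. Already a fixed point.
Sat(AF A[(ack ∨ req) U ¬req]) = {Halt, Store, Done, Send}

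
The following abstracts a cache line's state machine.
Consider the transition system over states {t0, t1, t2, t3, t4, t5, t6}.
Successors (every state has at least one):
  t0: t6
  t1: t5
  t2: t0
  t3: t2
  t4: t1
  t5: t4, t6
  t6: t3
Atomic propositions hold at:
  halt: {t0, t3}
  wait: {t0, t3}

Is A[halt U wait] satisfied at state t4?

No

A[halt U wait]: least fixpoint, start Z0 = Sat(wait) = {t0, t3}, add states in Sat(halt) with every successor in Z. Already a fixed point.
Sat(A[halt U wait]) = {t0, t3}
t4 ∉ Sat(A[halt U wait]) = {t0, t3}, so the formula does not hold at t4.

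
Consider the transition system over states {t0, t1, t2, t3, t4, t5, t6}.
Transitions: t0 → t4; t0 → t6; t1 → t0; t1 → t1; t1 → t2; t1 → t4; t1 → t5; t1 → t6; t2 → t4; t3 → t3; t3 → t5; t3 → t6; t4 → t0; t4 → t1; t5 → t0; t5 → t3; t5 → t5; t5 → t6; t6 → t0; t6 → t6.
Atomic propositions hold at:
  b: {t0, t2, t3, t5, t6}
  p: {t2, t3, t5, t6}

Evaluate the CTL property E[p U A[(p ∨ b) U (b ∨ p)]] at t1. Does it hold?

Sat(p ∨ b) = {t0, t2, t3, t5, t6}
Sat(b ∨ p) = {t0, t2, t3, t5, t6}
A[(p ∨ b) U (b ∨ p)]: least fixpoint, start Z0 = Sat((b ∨ p)) = {t0, t2, t3, t5, t6}, add states in Sat(p ∨ b) with every successor in Z. Already a fixed point.
Sat(A[(p ∨ b) U (b ∨ p)]) = {t0, t2, t3, t5, t6}
E[p U A[(p ∨ b) U (b ∨ p)]]: least fixpoint, start Z0 = Sat(A[(p ∨ b) U (b ∨ p)]) = {t0, t2, t3, t5, t6}, add states in Sat(p) with some successor in Z. Already a fixed point.
Sat(E[p U A[(p ∨ b) U (b ∨ p)]]) = {t0, t2, t3, t5, t6}
t1 ∉ Sat(E[p U A[(p ∨ b) U (b ∨ p)]]) = {t0, t2, t3, t5, t6}, so the formula does not hold at t1.

No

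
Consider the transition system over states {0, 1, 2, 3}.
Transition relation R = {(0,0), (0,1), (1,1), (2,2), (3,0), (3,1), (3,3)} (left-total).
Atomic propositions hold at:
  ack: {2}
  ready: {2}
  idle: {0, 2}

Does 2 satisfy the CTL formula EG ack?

Yes

EG ack: greatest fixpoint, start Z0 = {2}, keep only states in Sat with some successor in Z. Already a fixed point.
Sat(EG ack) = {2}
2 ∈ Sat(EG ack) = {2}, so the formula holds at 2.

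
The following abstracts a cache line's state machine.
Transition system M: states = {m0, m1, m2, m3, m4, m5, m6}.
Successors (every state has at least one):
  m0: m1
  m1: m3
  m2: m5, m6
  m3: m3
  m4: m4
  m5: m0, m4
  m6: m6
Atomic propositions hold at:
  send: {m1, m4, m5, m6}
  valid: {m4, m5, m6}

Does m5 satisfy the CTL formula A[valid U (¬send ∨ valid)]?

Yes

Sat(¬send) = {m0, m2, m3}
Sat(¬send ∨ valid) = {m0, m2, m3, m4, m5, m6}
A[valid U (¬send ∨ valid)]: least fixpoint, start Z0 = Sat((¬send ∨ valid)) = {m0, m2, m3, m4, m5, m6}, add states in Sat(valid) with every successor in Z. Already a fixed point.
Sat(A[valid U (¬send ∨ valid)]) = {m0, m2, m3, m4, m5, m6}
m5 ∈ Sat(A[valid U (¬send ∨ valid)]) = {m0, m2, m3, m4, m5, m6}, so the formula holds at m5.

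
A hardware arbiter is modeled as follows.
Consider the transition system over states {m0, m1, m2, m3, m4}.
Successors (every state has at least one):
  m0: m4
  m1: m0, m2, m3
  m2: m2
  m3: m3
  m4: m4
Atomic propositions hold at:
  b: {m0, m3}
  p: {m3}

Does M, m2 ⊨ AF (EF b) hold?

EF b: least fixpoint, start Z0 = {m0, m3}, add states with some successor in Z. Z1 = {m0, m1, m3}; fixed.
Sat(EF b) = {m0, m1, m3}
AF (EF b): least fixpoint, start Z0 = {m0, m1, m3}, add states with every successor in Z. Already a fixed point.
Sat(AF (EF b)) = {m0, m1, m3}
m2 ∉ Sat(AF (EF b)) = {m0, m1, m3}, so the formula does not hold at m2.

No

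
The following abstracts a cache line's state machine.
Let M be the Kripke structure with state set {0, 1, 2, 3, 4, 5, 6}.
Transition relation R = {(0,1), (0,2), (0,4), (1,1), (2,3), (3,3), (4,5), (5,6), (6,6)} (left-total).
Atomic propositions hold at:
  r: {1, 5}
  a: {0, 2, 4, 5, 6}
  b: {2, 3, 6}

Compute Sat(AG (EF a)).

{4, 5, 6}

EF a: least fixpoint, start Z0 = {0, 2, 4, 5, 6}, add states with some successor in Z. Already a fixed point.
Sat(EF a) = {0, 2, 4, 5, 6}
AG (EF a): greatest fixpoint, start Z0 = {0, 2, 4, 5, 6}, keep only states in Sat with every successor in Z. Z1 = {4, 5, 6}; fixed.
Sat(AG (EF a)) = {4, 5, 6}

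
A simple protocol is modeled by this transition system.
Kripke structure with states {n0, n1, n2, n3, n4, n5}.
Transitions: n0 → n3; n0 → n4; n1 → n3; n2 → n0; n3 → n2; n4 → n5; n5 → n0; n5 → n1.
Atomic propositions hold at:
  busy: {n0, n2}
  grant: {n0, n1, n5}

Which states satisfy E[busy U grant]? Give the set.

E[busy U grant]: least fixpoint, start Z0 = Sat(grant) = {n0, n1, n5}, add states in Sat(busy) with some successor in Z. Z1 = {n0, n1, n2, n5}; fixed.
Sat(E[busy U grant]) = {n0, n1, n2, n5}

{n0, n1, n2, n5}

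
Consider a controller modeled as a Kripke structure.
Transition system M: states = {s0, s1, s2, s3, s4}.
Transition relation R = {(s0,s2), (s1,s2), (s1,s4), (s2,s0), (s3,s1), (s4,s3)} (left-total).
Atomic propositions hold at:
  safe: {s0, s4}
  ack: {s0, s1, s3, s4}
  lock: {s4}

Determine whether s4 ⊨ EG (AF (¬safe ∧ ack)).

Yes

Sat(¬safe) = {s1, s2, s3}
Sat(¬safe ∧ ack) = {s1, s3}
AF (¬safe ∧ ack): least fixpoint, start Z0 = {s1, s3}, add states with every successor in Z. Z1 = {s1, s3, s4}; fixed.
Sat(AF (¬safe ∧ ack)) = {s1, s3, s4}
EG (AF (¬safe ∧ ack)): greatest fixpoint, start Z0 = {s1, s3, s4}, keep only states in Sat with some successor in Z. Already a fixed point.
Sat(EG (AF (¬safe ∧ ack))) = {s1, s3, s4}
s4 ∈ Sat(EG (AF (¬safe ∧ ack))) = {s1, s3, s4}, so the formula holds at s4.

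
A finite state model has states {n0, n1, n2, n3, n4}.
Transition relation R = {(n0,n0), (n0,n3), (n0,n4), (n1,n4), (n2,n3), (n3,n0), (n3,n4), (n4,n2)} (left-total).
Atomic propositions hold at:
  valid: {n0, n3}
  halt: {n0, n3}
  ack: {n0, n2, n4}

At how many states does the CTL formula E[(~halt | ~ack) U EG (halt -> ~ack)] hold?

4

Sat(~halt) = {n1, n2, n4}
Sat(~ack) = {n1, n3}
Sat(~halt | ~ack) = {n1, n2, n3, n4}
Sat(halt -> ~ack) = {n1, n2, n3, n4}
EG (halt -> ~ack): greatest fixpoint, start Z0 = {n1, n2, n3, n4}, keep only states in Sat with some successor in Z. Already a fixed point.
Sat(EG (halt -> ~ack)) = {n1, n2, n3, n4}
E[(~halt | ~ack) U EG (halt -> ~ack)]: least fixpoint, start Z0 = Sat(EG (halt -> ~ack)) = {n1, n2, n3, n4}, add states in Sat(~halt | ~ack) with some successor in Z. Already a fixed point.
Sat(E[(~halt | ~ack) U EG (halt -> ~ack)]) = {n1, n2, n3, n4}
|Sat(E[(~halt | ~ack) U EG (halt -> ~ack)])| = |{n1, n2, n3, n4}| = 4.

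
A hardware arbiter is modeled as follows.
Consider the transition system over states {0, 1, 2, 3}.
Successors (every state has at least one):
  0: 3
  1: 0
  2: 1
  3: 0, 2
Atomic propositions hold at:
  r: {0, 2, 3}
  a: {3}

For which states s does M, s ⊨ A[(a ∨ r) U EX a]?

Sat(a ∨ r) = {0, 2, 3}
Sat(EX a) = {s : some successor in {3}} = {0}
A[(a ∨ r) U EX a]: least fixpoint, start Z0 = Sat(EX a) = {0}, add states in Sat(a ∨ r) with every successor in Z. Already a fixed point.
Sat(A[(a ∨ r) U EX a]) = {0}

{0}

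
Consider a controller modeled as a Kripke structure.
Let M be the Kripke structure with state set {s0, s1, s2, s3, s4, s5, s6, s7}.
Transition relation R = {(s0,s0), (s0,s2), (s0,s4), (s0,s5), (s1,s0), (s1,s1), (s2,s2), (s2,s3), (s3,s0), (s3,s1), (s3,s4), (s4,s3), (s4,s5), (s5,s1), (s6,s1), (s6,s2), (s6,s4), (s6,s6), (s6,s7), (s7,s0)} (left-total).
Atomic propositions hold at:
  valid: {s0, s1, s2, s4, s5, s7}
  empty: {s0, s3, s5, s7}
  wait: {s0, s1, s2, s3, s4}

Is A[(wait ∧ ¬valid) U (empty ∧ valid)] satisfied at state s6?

No

Sat(¬valid) = {s3, s6}
Sat(wait ∧ ¬valid) = {s3}
Sat(empty ∧ valid) = {s0, s5, s7}
A[(wait ∧ ¬valid) U (empty ∧ valid)]: least fixpoint, start Z0 = Sat((empty ∧ valid)) = {s0, s5, s7}, add states in Sat(wait ∧ ¬valid) with every successor in Z. Already a fixed point.
Sat(A[(wait ∧ ¬valid) U (empty ∧ valid)]) = {s0, s5, s7}
s6 ∉ Sat(A[(wait ∧ ¬valid) U (empty ∧ valid)]) = {s0, s5, s7}, so the formula does not hold at s6.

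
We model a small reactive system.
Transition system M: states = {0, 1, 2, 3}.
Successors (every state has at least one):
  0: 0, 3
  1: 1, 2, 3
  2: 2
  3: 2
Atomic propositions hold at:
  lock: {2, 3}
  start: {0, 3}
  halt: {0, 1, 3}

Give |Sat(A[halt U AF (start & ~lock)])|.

Sat(~lock) = {0, 1}
Sat(start & ~lock) = {0}
AF (start & ~lock): least fixpoint, start Z0 = {0}, add states with every successor in Z. Already a fixed point.
Sat(AF (start & ~lock)) = {0}
A[halt U AF (start & ~lock)]: least fixpoint, start Z0 = Sat(AF (start & ~lock)) = {0}, add states in Sat(halt) with every successor in Z. Already a fixed point.
Sat(A[halt U AF (start & ~lock)]) = {0}
|Sat(A[halt U AF (start & ~lock)])| = |{0}| = 1.

1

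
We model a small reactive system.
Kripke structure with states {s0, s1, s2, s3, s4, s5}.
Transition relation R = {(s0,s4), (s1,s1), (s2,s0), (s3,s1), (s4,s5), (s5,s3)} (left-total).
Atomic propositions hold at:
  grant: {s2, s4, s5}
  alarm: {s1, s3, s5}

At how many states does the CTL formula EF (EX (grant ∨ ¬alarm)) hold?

3

Sat(¬alarm) = {s0, s2, s4}
Sat(grant ∨ ¬alarm) = {s0, s2, s4, s5}
Sat(EX (grant ∨ ¬alarm)) = {s : some successor in {s0, s2, s4, s5}} = {s0, s2, s4}
EF (EX (grant ∨ ¬alarm)): least fixpoint, start Z0 = {s0, s2, s4}, add states with some successor in Z. Already a fixed point.
Sat(EF (EX (grant ∨ ¬alarm))) = {s0, s2, s4}
|Sat(EF (EX (grant ∨ ¬alarm)))| = |{s0, s2, s4}| = 3.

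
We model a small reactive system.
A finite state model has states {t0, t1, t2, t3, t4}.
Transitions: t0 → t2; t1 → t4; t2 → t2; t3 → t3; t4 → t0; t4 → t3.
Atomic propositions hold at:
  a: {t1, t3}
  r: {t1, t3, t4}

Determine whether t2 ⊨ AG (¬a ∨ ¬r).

Yes

Sat(¬a) = {t0, t2, t4}
Sat(¬r) = {t0, t2}
Sat(¬a ∨ ¬r) = {t0, t2, t4}
AG (¬a ∨ ¬r): greatest fixpoint, start Z0 = {t0, t2, t4}, keep only states in Sat with every successor in Z. Z1 = {t0, t2}; fixed.
Sat(AG (¬a ∨ ¬r)) = {t0, t2}
t2 ∈ Sat(AG (¬a ∨ ¬r)) = {t0, t2}, so the formula holds at t2.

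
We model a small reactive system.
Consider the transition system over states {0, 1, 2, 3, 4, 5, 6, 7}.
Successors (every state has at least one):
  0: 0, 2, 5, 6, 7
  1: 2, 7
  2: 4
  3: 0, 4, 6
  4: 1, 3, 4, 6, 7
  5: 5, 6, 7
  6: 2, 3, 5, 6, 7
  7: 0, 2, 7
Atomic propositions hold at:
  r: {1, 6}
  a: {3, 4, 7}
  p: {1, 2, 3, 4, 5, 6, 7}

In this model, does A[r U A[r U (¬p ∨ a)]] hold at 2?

No

Sat(¬p) = {0}
Sat(¬p ∨ a) = {0, 3, 4, 7}
A[r U (¬p ∨ a)]: least fixpoint, start Z0 = Sat((¬p ∨ a)) = {0, 3, 4, 7}, add states in Sat(r) with every successor in Z. Already a fixed point.
Sat(A[r U (¬p ∨ a)]) = {0, 3, 4, 7}
A[r U A[r U (¬p ∨ a)]]: least fixpoint, start Z0 = Sat(A[r U (¬p ∨ a)]) = {0, 3, 4, 7}, add states in Sat(r) with every successor in Z. Already a fixed point.
Sat(A[r U A[r U (¬p ∨ a)]]) = {0, 3, 4, 7}
2 ∉ Sat(A[r U A[r U (¬p ∨ a)]]) = {0, 3, 4, 7}, so the formula does not hold at 2.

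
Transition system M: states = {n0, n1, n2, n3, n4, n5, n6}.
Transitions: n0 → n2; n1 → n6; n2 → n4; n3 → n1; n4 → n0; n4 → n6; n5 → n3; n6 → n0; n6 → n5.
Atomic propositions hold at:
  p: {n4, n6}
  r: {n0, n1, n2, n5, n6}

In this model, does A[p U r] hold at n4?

A[p U r]: least fixpoint, start Z0 = Sat(r) = {n0, n1, n2, n5, n6}, add states in Sat(p) with every successor in Z. Z1 = {n0, n1, n2, n4, n5, n6}; fixed.
Sat(A[p U r]) = {n0, n1, n2, n4, n5, n6}
n4 ∈ Sat(A[p U r]) = {n0, n1, n2, n4, n5, n6}, so the formula holds at n4.

Yes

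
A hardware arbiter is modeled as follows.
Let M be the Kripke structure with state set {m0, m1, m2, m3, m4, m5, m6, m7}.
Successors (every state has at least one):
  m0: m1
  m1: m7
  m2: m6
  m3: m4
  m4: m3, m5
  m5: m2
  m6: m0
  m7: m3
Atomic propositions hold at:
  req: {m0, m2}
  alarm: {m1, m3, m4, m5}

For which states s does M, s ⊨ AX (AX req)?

{m2}

Sat(AX req) = {s : every successor in {m0, m2}} = {m5, m6}
Sat(AX (AX req)) = {s : every successor in {m5, m6}} = {m2}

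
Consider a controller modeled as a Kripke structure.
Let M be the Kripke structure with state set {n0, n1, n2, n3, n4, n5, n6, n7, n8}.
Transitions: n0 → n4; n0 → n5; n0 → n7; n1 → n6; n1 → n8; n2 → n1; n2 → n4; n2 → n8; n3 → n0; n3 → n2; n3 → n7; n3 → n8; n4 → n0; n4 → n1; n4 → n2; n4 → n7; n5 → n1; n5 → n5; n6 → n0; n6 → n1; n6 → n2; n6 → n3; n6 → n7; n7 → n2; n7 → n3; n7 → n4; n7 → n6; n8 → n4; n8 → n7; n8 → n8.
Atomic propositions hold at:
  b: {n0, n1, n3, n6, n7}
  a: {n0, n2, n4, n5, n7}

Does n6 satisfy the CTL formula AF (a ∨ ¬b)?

Sat(¬b) = {n2, n4, n5, n8}
Sat(a ∨ ¬b) = {n0, n2, n4, n5, n7, n8}
AF (a ∨ ¬b): least fixpoint, start Z0 = {n0, n2, n4, n5, n7, n8}, add states with every successor in Z. Z1 = {n0, n2, n3, n4, n5, n7, n8}; fixed.
Sat(AF (a ∨ ¬b)) = {n0, n2, n3, n4, n5, n7, n8}
n6 ∉ Sat(AF (a ∨ ¬b)) = {n0, n2, n3, n4, n5, n7, n8}, so the formula does not hold at n6.

No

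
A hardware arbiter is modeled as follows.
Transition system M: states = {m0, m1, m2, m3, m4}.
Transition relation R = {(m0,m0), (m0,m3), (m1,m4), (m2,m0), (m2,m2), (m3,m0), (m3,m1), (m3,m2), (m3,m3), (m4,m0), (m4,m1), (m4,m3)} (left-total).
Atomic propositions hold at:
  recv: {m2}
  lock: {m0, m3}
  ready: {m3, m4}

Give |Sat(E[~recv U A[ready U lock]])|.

4

Sat(~recv) = {m0, m1, m3, m4}
A[ready U lock]: least fixpoint, start Z0 = Sat(lock) = {m0, m3}, add states in Sat(ready) with every successor in Z. Already a fixed point.
Sat(A[ready U lock]) = {m0, m3}
E[~recv U A[ready U lock]]: least fixpoint, start Z0 = Sat(A[ready U lock]) = {m0, m3}, add states in Sat(~recv) with some successor in Z. Z1 = {m0, m3, m4}; Z2 = {m0, m1, m3, m4}; fixed.
Sat(E[~recv U A[ready U lock]]) = {m0, m1, m3, m4}
|Sat(E[~recv U A[ready U lock]])| = |{m0, m1, m3, m4}| = 4.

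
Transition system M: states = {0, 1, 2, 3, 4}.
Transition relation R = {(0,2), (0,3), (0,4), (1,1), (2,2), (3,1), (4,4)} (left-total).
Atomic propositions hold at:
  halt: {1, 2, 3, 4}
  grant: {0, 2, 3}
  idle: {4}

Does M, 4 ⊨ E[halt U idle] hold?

Yes

E[halt U idle]: least fixpoint, start Z0 = Sat(idle) = {4}, add states in Sat(halt) with some successor in Z. Already a fixed point.
Sat(E[halt U idle]) = {4}
4 ∈ Sat(E[halt U idle]) = {4}, so the formula holds at 4.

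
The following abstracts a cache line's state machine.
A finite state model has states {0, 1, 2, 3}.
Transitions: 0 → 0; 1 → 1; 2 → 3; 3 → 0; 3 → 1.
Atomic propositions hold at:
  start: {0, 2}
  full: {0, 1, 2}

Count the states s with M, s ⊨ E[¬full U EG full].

Sat(¬full) = {3}
EG full: greatest fixpoint, start Z0 = {0, 1, 2}, keep only states in Sat with some successor in Z. Z1 = {0, 1}; fixed.
Sat(EG full) = {0, 1}
E[¬full U EG full]: least fixpoint, start Z0 = Sat(EG full) = {0, 1}, add states in Sat(¬full) with some successor in Z. Z1 = {0, 1, 3}; fixed.
Sat(E[¬full U EG full]) = {0, 1, 3}
|Sat(E[¬full U EG full])| = |{0, 1, 3}| = 3.

3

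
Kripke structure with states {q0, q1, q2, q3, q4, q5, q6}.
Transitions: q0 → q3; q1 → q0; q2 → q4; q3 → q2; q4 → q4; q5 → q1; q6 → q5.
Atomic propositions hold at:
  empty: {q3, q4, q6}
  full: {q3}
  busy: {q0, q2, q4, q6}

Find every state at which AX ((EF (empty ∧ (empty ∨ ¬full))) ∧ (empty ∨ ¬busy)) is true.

{q0, q2, q4, q5, q6}

Sat(¬full) = {q0, q1, q2, q4, q5, q6}
Sat(empty ∨ ¬full) = {q0, q1, q2, q3, q4, q5, q6}
Sat(empty ∧ (empty ∨ ¬full)) = {q3, q4, q6}
EF (empty ∧ (empty ∨ ¬full)): least fixpoint, start Z0 = {q3, q4, q6}, add states with some successor in Z. Z1 = {q0, q2, q3, q4, q6}; Z2 = {q0, q1, q2, q3, q4, q6}; Z3 = {q0, q1, q2, q3, q4, q5, q6}; fixed.
Sat(EF (empty ∧ (empty ∨ ¬full))) = {q0, q1, q2, q3, q4, q5, q6}
Sat(¬busy) = {q1, q3, q5}
Sat(empty ∨ ¬busy) = {q1, q3, q4, q5, q6}
Sat((EF (empty ∧ (empty ∨ ¬full))) ∧ (empty ∨ ¬busy)) = {q1, q3, q4, q5, q6}
Sat(AX ((EF (empty ∧ (empty ∨ ¬full))) ∧ (empty ∨ ¬busy))) = {s : every successor in {q1, q3, q4, q5, q6}} = {q0, q2, q4, q5, q6}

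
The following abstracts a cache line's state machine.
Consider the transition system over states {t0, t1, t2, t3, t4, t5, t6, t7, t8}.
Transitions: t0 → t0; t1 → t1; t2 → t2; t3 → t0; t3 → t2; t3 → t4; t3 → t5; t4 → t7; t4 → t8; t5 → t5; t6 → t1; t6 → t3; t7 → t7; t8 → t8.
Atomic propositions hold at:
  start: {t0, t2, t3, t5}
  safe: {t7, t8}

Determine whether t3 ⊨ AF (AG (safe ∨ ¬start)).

Sat(¬start) = {t1, t4, t6, t7, t8}
Sat(safe ∨ ¬start) = {t1, t4, t6, t7, t8}
AG (safe ∨ ¬start): greatest fixpoint, start Z0 = {t1, t4, t6, t7, t8}, keep only states in Sat with every successor in Z. Z1 = {t1, t4, t7, t8}; fixed.
Sat(AG (safe ∨ ¬start)) = {t1, t4, t7, t8}
AF (AG (safe ∨ ¬start)): least fixpoint, start Z0 = {t1, t4, t7, t8}, add states with every successor in Z. Already a fixed point.
Sat(AF (AG (safe ∨ ¬start))) = {t1, t4, t7, t8}
t3 ∉ Sat(AF (AG (safe ∨ ¬start))) = {t1, t4, t7, t8}, so the formula does not hold at t3.

No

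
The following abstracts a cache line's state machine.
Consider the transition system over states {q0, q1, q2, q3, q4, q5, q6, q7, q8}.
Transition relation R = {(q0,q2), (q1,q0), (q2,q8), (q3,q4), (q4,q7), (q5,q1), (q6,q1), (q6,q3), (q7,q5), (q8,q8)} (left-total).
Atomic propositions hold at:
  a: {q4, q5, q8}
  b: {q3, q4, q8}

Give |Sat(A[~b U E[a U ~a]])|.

8

Sat(~b) = {q0, q1, q2, q5, q6, q7}
Sat(~a) = {q0, q1, q2, q3, q6, q7}
E[a U ~a]: least fixpoint, start Z0 = Sat(~a) = {q0, q1, q2, q3, q6, q7}, add states in Sat(a) with some successor in Z. Z1 = {q0, q1, q2, q3, q4, q5, q6, q7}; fixed.
Sat(E[a U ~a]) = {q0, q1, q2, q3, q4, q5, q6, q7}
A[~b U E[a U ~a]]: least fixpoint, start Z0 = Sat(E[a U ~a]) = {q0, q1, q2, q3, q4, q5, q6, q7}, add states in Sat(~b) with every successor in Z. Already a fixed point.
Sat(A[~b U E[a U ~a]]) = {q0, q1, q2, q3, q4, q5, q6, q7}
|Sat(A[~b U E[a U ~a]])| = |{q0, q1, q2, q3, q4, q5, q6, q7}| = 8.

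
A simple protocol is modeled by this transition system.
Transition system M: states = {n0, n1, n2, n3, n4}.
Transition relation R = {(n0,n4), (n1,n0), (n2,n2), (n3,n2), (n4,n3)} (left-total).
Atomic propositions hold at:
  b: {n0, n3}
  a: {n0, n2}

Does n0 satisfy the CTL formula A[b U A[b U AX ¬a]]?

Sat(¬a) = {n1, n3, n4}
Sat(AX ¬a) = {s : every successor in {n1, n3, n4}} = {n0, n4}
A[b U AX ¬a]: least fixpoint, start Z0 = Sat(AX ¬a) = {n0, n4}, add states in Sat(b) with every successor in Z. Already a fixed point.
Sat(A[b U AX ¬a]) = {n0, n4}
A[b U A[b U AX ¬a]]: least fixpoint, start Z0 = Sat(A[b U AX ¬a]) = {n0, n4}, add states in Sat(b) with every successor in Z. Already a fixed point.
Sat(A[b U A[b U AX ¬a]]) = {n0, n4}
n0 ∈ Sat(A[b U A[b U AX ¬a]]) = {n0, n4}, so the formula holds at n0.

Yes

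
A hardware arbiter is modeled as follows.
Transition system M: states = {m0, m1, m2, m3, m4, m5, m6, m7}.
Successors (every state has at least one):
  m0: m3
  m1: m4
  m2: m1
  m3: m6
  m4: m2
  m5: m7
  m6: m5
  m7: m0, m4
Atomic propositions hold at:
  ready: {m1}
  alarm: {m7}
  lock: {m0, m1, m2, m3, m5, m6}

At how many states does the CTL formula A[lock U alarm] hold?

A[lock U alarm]: least fixpoint, start Z0 = Sat(alarm) = {m7}, add states in Sat(lock) with every successor in Z. Z1 = {m5, m7}; Z2 = {m5, m6, m7}; Z3 = {m3, m5, m6, m7}; Z4 = {m0, m3, m5, m6, m7}; fixed.
Sat(A[lock U alarm]) = {m0, m3, m5, m6, m7}
|Sat(A[lock U alarm])| = |{m0, m3, m5, m6, m7}| = 5.

5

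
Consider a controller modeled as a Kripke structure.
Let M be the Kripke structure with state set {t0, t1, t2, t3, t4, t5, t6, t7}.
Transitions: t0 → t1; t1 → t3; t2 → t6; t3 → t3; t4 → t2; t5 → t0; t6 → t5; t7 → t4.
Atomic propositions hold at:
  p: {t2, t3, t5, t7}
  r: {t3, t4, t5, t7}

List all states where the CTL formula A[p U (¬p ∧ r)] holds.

{t4, t7}

Sat(¬p) = {t0, t1, t4, t6}
Sat(¬p ∧ r) = {t4}
A[p U (¬p ∧ r)]: least fixpoint, start Z0 = Sat((¬p ∧ r)) = {t4}, add states in Sat(p) with every successor in Z. Z1 = {t4, t7}; fixed.
Sat(A[p U (¬p ∧ r)]) = {t4, t7}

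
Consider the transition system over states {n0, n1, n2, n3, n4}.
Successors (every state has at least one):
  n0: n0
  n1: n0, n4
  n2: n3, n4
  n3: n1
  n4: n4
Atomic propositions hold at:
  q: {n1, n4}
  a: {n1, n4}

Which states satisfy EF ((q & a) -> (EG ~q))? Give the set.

{n0, n1, n2, n3}

Sat(q & a) = {n1, n4}
Sat(~q) = {n0, n2, n3}
EG ~q: greatest fixpoint, start Z0 = {n0, n2, n3}, keep only states in Sat with some successor in Z. Z1 = {n0, n2}; Z2 = {n0}; fixed.
Sat(EG ~q) = {n0}
Sat((q & a) -> (EG ~q)) = {n0, n2, n3}
EF ((q & a) -> (EG ~q)): least fixpoint, start Z0 = {n0, n2, n3}, add states with some successor in Z. Z1 = {n0, n1, n2, n3}; fixed.
Sat(EF ((q & a) -> (EG ~q))) = {n0, n1, n2, n3}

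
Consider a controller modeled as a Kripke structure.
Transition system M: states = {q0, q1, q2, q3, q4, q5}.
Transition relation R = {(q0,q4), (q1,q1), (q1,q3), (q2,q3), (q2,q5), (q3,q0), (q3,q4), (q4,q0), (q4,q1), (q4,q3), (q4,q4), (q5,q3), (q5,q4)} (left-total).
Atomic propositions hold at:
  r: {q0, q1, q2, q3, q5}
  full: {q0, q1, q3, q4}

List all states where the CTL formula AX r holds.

Sat(AX r) = {s : every successor in {q0, q1, q2, q3, q5}} = {q1, q2}

{q1, q2}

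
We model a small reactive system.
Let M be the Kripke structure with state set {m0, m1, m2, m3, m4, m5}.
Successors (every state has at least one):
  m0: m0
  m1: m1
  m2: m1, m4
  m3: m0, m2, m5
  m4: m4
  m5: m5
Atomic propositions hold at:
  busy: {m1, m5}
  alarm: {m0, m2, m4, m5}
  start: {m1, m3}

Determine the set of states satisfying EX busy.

{m1, m2, m3, m5}

Sat(EX busy) = {s : some successor in {m1, m5}} = {m1, m2, m3, m5}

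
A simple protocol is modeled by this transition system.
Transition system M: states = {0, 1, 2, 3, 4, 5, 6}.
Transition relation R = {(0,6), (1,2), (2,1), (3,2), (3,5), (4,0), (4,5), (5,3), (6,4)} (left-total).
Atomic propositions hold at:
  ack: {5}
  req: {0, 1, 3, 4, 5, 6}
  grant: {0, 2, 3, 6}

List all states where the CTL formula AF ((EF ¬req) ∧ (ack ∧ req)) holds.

Sat(¬req) = {2}
EF ¬req: least fixpoint, start Z0 = {2}, add states with some successor in Z. Z1 = {1, 2, 3}; Z2 = {1, 2, 3, 5}; Z3 = {1, 2, 3, 4, 5}; Z4 = {1, 2, 3, 4, 5, 6}; Z5 = {0, 1, 2, 3, 4, 5, 6}; fixed.
Sat(EF ¬req) = {0, 1, 2, 3, 4, 5, 6}
Sat(ack ∧ req) = {5}
Sat((EF ¬req) ∧ (ack ∧ req)) = {5}
AF ((EF ¬req) ∧ (ack ∧ req)): least fixpoint, start Z0 = {5}, add states with every successor in Z. Already a fixed point.
Sat(AF ((EF ¬req) ∧ (ack ∧ req))) = {5}

{5}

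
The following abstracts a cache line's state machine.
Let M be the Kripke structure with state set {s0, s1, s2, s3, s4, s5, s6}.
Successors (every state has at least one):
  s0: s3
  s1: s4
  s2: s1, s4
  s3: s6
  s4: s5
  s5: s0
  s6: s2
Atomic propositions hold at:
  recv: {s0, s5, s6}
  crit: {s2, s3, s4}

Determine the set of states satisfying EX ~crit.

Sat(~crit) = {s0, s1, s5, s6}
Sat(EX ~crit) = {s : some successor in {s0, s1, s5, s6}} = {s2, s3, s4, s5}

{s2, s3, s4, s5}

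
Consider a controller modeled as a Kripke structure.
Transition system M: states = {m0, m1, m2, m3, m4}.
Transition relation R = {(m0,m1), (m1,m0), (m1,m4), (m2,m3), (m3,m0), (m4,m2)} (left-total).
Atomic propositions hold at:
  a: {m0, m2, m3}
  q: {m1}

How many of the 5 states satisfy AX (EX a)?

3

Sat(EX a) = {s : some successor in {m0, m2, m3}} = {m1, m2, m3, m4}
Sat(AX (EX a)) = {s : every successor in {m1, m2, m3, m4}} = {m0, m2, m4}
|Sat(AX (EX a))| = |{m0, m2, m4}| = 3.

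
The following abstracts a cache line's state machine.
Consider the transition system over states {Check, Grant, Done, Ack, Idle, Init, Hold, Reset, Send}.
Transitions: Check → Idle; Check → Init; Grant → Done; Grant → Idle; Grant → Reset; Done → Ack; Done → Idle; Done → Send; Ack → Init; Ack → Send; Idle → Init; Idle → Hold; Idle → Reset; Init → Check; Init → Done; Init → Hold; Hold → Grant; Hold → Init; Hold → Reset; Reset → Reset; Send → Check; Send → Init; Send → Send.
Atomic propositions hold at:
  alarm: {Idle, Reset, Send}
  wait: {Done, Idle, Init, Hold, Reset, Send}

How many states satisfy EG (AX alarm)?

Sat(AX alarm) = {s : every successor in {Idle, Reset, Send}} = {Reset}
EG (AX alarm): greatest fixpoint, start Z0 = {Reset}, keep only states in Sat with some successor in Z. Already a fixed point.
Sat(EG (AX alarm)) = {Reset}
|Sat(EG (AX alarm))| = |{Reset}| = 1.

1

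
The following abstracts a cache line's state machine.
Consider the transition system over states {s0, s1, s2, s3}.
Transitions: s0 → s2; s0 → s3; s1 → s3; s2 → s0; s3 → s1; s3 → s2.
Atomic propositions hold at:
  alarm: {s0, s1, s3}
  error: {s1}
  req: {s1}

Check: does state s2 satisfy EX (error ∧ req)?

No

Sat(error ∧ req) = {s1}
Sat(EX (error ∧ req)) = {s : some successor in {s1}} = {s3}
s2 ∉ Sat(EX (error ∧ req)) = {s3}, so the formula does not hold at s2.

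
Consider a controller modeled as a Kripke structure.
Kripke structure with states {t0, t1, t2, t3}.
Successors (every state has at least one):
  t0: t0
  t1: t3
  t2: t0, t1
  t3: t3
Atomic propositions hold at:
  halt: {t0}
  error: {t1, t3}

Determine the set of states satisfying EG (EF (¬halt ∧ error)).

{t1, t2, t3}

Sat(¬halt) = {t1, t2, t3}
Sat(¬halt ∧ error) = {t1, t3}
EF (¬halt ∧ error): least fixpoint, start Z0 = {t1, t3}, add states with some successor in Z. Z1 = {t1, t2, t3}; fixed.
Sat(EF (¬halt ∧ error)) = {t1, t2, t3}
EG (EF (¬halt ∧ error)): greatest fixpoint, start Z0 = {t1, t2, t3}, keep only states in Sat with some successor in Z. Already a fixed point.
Sat(EG (EF (¬halt ∧ error))) = {t1, t2, t3}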